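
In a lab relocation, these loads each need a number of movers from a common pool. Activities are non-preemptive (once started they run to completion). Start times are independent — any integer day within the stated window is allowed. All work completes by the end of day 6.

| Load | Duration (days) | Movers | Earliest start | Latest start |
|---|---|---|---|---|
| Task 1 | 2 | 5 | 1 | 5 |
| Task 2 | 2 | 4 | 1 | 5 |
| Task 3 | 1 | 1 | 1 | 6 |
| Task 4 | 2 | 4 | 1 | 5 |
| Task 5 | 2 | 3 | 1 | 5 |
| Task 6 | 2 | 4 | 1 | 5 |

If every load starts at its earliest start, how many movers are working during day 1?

21

At early start, day 1 has: Task 1, Task 2, Task 3, Task 4, Task 5, Task 6.
Demand: 5 + 4 + 1 + 4 + 3 + 4 = 21.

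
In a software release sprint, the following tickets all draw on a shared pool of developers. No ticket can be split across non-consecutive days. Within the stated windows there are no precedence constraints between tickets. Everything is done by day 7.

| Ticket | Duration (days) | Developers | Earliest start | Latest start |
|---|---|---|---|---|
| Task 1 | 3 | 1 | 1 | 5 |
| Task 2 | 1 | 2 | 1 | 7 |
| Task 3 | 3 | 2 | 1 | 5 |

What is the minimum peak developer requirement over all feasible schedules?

Early-start (Task 1@1, Task 2@1, Task 3@1) gives peak 5: d1:5  d2:3  d3:3  d4:0  d5:0  d6:0  d7:0.
Shift Task 2→4, Task 3→5.
Schedule Task 1@1, Task 2@4, Task 3@5: d1:1  d2:1  d3:1  d4:2  d5:2  d6:2  d7:2 — peak 2.
Total developer-days = 11 over 7 days ⇒ peak ≥ ⌈11/7⌉ = 2, so 2 is optimal.

2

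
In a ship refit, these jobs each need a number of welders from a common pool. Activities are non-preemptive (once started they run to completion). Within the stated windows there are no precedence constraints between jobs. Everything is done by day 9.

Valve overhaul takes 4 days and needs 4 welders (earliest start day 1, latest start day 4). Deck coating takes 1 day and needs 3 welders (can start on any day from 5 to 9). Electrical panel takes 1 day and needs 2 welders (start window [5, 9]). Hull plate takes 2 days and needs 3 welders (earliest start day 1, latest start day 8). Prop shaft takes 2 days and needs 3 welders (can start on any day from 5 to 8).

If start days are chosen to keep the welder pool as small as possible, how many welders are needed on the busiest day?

Early-start (Valve overhaul@1, Deck coating@5, Electrical panel@5, Hull plate@1, Prop shaft@5) gives peak 8: d1:7  d2:7  d3:4  d4:4  d5:8  d6:3  d7:0  d8:0  d9:0.
Shift Hull plate→6, Prop shaft→8.
Schedule Valve overhaul@1, Deck coating@5, Electrical panel@5, Hull plate@6, Prop shaft@8: d1:4  d2:4  d3:4  d4:4  d5:5  d6:3  d7:3  d8:3  d9:3 — peak 5.

5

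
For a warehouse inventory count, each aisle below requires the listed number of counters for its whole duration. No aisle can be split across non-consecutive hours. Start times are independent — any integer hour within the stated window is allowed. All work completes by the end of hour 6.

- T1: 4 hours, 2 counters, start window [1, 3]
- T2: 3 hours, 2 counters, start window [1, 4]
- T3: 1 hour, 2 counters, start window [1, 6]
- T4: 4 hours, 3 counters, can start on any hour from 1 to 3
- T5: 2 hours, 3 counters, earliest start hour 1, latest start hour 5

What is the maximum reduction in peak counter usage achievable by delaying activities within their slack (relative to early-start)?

Early-start peak: h1:12  h2:10  h3:7  h4:5  h5:0  h6:0 ⇒ 12.
Leveled (T1@1, T2@1, T3@1, T4@2, T5@5): h1:6  h2:7  h3:7  h4:5  h5:6  h6:3 ⇒ 7.
Reduction 12 − 7 = 5.

5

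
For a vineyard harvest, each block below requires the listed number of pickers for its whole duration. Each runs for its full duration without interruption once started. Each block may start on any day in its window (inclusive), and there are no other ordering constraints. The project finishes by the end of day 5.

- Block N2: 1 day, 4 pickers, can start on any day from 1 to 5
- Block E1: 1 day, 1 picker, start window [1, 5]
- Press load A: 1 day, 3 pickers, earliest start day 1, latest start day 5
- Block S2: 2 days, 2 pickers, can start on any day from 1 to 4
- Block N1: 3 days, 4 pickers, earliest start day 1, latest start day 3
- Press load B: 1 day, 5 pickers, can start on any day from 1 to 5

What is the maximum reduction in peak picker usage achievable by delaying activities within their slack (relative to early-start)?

Early-start peak: d1:19  d2:6  d3:4  d4:0  d5:0 ⇒ 19.
Leveled (Block N2@1, Block E1@1, Press load A@2, Block S2@3, Block N1@2, Press load B@5): d1:5  d2:7  d3:6  d4:6  d5:5 ⇒ 7.
Reduction 19 − 7 = 12.

12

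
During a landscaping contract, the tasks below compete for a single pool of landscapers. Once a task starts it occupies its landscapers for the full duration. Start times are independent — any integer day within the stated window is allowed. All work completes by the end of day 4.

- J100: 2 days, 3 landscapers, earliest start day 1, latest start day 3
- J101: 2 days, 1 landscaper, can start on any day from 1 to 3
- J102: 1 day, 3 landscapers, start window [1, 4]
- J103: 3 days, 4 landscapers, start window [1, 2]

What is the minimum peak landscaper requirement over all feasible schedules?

Early-start (J100@1, J101@1, J102@1, J103@1) gives peak 11: d1:11  d2:8  d3:4  d4:0.
Shift J101→3, J103→2.
Schedule J100@1, J101@3, J102@1, J103@2: d1:6  d2:7  d3:5  d4:5 — peak 7.

7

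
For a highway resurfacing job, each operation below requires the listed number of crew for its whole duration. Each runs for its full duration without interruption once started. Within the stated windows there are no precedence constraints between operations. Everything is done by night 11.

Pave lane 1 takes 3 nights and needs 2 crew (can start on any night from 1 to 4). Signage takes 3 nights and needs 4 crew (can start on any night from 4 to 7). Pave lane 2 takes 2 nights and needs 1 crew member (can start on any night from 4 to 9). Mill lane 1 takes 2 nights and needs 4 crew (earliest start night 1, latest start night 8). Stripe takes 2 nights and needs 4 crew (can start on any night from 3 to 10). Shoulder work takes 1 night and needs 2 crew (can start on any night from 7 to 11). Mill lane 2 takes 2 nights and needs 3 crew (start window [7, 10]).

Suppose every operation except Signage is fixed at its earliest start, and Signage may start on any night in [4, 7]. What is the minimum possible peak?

9

Signage@4: n1:6  n2:6  n3:6  n4:9  n5:5  n6:4  n7:5  n8:3  n9:0  n10:0  n11:0 → peak 9
Signage@5: n1:6  n2:6  n3:6  n4:5  n5:5  n6:4  n7:9  n8:3  n9:0  n10:0  n11:0 → peak 9
Signage@6: n1:6  n2:6  n3:6  n4:5  n5:1  n6:4  n7:9  n8:7  n9:0  n10:0  n11:0 → peak 9
Signage@7: n1:6  n2:6  n3:6  n4:5  n5:1  n6:0  n7:9  n8:7  n9:4  n10:0  n11:0 → peak 9
Best is Signage@4, peak 9.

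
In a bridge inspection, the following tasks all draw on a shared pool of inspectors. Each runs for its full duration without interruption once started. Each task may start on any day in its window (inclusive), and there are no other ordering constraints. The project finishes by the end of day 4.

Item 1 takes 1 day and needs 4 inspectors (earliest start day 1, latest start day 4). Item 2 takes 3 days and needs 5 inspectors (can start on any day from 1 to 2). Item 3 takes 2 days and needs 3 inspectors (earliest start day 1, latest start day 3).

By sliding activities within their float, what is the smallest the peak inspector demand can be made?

8

Early-start (Item 1@1, Item 2@1, Item 3@1) gives peak 12: d1:12  d2:8  d3:5  d4:0.
Shift Item 2→2.
Schedule Item 1@1, Item 2@2, Item 3@1: d1:7  d2:8  d3:5  d4:5 — peak 8.
No arrangement of the 24 feasible schedules does better.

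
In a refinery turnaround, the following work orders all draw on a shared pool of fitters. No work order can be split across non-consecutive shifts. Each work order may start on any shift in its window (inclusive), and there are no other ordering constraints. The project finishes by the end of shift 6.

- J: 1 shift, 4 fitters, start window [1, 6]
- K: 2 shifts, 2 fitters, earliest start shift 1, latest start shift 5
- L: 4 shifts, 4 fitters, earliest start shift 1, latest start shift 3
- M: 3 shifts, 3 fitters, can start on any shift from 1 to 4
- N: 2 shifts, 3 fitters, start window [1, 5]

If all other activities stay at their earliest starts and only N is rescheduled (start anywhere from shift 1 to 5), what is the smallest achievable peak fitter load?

13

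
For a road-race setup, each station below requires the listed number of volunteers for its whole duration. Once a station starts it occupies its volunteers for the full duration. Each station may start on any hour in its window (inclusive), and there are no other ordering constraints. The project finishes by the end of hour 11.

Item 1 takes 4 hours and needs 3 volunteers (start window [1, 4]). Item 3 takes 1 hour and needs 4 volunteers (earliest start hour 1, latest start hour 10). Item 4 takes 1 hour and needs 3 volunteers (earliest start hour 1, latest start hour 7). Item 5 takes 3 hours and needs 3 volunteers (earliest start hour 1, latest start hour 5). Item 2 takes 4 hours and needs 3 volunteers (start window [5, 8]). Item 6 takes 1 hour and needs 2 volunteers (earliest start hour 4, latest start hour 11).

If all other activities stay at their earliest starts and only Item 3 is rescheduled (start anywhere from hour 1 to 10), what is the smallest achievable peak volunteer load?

Item 3@1: h1:13  h2:6  h3:6  h4:5  h5:3  h6:3  h7:3  h8:3  h9:0  h10:0  h11:0 → peak 13
Item 3@2: h1:9  h2:10  h3:6  h4:5  h5:3  h6:3  h7:3  h8:3  h9:0  h10:0  h11:0 → peak 10
Item 3@3: h1:9  h2:6  h3:10  h4:5  h5:3  h6:3  h7:3  h8:3  h9:0  h10:0  h11:0 → peak 10
Item 3@4: h1:9  h2:6  h3:6  h4:9  h5:3  h6:3  h7:3  h8:3  h9:0  h10:0  h11:0 → peak 9
Item 3@5: h1:9  h2:6  h3:6  h4:5  h5:7  h6:3  h7:3  h8:3  h9:0  h10:0  h11:0 → peak 9
Item 3@6: h1:9  h2:6  h3:6  h4:5  h5:3  h6:7  h7:3  h8:3  h9:0  h10:0  h11:0 → peak 9
Item 3@7: h1:9  h2:6  h3:6  h4:5  h5:3  h6:3  h7:7  h8:3  h9:0  h10:0  h11:0 → peak 9
Item 3@8: h1:9  h2:6  h3:6  h4:5  h5:3  h6:3  h7:3  h8:7  h9:0  h10:0  h11:0 → peak 9
Item 3@9: h1:9  h2:6  h3:6  h4:5  h5:3  h6:3  h7:3  h8:3  h9:4  h10:0  h11:0 → peak 9
Item 3@10: h1:9  h2:6  h3:6  h4:5  h5:3  h6:3  h7:3  h8:3  h9:0  h10:4  h11:0 → peak 9
Best is Item 3@4, peak 9.

9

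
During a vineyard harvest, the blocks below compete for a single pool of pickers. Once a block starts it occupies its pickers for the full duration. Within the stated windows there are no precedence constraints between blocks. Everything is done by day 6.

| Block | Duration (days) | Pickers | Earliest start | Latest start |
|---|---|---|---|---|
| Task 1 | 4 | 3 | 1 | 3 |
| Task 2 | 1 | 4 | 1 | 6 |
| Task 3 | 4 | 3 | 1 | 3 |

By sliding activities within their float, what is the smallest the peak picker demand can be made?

6

Early-start (Task 1@1, Task 2@1, Task 3@1) gives peak 10: d1:10  d2:6  d3:6  d4:6  d5:0  d6:0.
Shift Task 2→5.
Schedule Task 1@1, Task 2@5, Task 3@1: d1:6  d2:6  d3:6  d4:6  d5:4  d6:0 — peak 6.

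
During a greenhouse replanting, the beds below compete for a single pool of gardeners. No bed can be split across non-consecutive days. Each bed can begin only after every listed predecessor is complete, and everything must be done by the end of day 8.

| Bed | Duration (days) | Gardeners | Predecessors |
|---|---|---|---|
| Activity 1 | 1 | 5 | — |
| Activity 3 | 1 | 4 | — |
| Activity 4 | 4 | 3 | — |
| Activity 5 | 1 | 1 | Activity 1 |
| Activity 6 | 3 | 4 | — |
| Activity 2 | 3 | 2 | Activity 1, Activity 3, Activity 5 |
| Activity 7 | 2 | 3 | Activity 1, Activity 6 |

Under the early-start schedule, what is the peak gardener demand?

Early-start schedule: Activity 1@1, Activity 3@1, Activity 4@1, Activity 5@2, Activity 6@1, Activity 2@3, Activity 7@4.
Load per day: day 1: 16, day 2: 8, day 3: 9, day 4: 8, day 5: 5, day 6: 0, day 7: 0, day 8: 0.
Peak is 16.

16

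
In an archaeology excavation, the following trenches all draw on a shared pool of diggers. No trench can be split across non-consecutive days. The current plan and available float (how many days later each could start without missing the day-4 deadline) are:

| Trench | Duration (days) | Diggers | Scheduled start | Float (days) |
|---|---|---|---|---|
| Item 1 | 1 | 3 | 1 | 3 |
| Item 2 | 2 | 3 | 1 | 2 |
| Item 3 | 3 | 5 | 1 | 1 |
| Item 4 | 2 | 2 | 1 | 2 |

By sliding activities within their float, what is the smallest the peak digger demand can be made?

8

Early-start (Item 1@1, Item 2@1, Item 3@1, Item 4@1) gives peak 13: d1:13  d2:10  d3:5  d4:0.
Shift Item 3→2, Item 4→3.
Schedule Item 1@1, Item 2@1, Item 3@2, Item 4@3: d1:6  d2:8  d3:7  d4:7 — peak 8.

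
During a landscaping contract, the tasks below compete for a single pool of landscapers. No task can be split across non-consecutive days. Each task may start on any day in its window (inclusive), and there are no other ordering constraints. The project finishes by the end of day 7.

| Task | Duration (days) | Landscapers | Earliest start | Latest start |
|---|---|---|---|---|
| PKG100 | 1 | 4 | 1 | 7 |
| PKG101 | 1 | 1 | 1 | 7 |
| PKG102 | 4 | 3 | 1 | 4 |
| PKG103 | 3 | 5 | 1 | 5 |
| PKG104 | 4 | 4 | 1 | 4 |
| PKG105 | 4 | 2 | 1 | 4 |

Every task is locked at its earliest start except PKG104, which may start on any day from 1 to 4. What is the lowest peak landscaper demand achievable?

PKG104@1: d1:19  d2:14  d3:14  d4:9  d5:0  d6:0  d7:0 → peak 19
PKG104@2: d1:15  d2:14  d3:14  d4:9  d5:4  d6:0  d7:0 → peak 15
PKG104@3: d1:15  d2:10  d3:14  d4:9  d5:4  d6:4  d7:0 → peak 15
PKG104@4: d1:15  d2:10  d3:10  d4:9  d5:4  d6:4  d7:4 → peak 15
Best is PKG104@2, peak 15.

15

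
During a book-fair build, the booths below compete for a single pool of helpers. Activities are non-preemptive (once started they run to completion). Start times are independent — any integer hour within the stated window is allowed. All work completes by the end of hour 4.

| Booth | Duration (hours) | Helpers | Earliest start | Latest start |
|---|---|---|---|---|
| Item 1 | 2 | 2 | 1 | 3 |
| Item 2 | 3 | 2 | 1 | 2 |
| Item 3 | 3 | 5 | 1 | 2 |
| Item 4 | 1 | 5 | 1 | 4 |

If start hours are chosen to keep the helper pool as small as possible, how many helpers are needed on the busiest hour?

Early-start (Item 1@1, Item 2@1, Item 3@1, Item 4@1) gives peak 14: h1:14  h2:9  h3:7  h4:0.
Shift Item 4→4.
Schedule Item 1@1, Item 2@1, Item 3@1, Item 4@4: h1:9  h2:9  h3:7  h4:5 — peak 9.

9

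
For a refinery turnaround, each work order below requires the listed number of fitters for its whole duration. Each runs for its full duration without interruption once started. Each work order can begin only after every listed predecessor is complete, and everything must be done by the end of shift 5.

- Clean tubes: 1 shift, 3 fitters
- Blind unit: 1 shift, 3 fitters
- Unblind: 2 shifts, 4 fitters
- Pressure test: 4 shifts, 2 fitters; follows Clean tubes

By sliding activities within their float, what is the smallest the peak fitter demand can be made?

6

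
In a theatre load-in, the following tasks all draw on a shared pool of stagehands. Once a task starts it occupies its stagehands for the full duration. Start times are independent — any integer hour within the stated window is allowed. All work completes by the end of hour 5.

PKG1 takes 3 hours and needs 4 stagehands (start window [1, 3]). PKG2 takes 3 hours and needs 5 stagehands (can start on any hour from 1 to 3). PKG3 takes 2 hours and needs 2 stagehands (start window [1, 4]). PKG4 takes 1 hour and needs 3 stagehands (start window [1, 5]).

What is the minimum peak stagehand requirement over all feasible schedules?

Early-start (PKG1@1, PKG2@1, PKG3@1, PKG4@1) gives peak 14: h1:14  h2:11  h3:9  h4:0  h5:0.
Shift PKG3→4, PKG4→4.
Schedule PKG1@1, PKG2@1, PKG3@4, PKG4@4: h1:9  h2:9  h3:9  h4:5  h5:2 — peak 9.

9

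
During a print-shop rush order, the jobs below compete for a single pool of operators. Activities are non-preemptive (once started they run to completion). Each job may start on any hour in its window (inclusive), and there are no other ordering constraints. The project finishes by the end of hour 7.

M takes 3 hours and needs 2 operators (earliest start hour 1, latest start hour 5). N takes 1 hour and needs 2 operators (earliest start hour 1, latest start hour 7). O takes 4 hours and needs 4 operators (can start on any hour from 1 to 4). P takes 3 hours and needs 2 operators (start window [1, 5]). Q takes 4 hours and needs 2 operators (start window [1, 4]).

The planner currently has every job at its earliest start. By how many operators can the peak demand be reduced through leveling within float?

Early-start peak: h1:12  h2:10  h3:10  h4:6  h5:0  h6:0  h7:0 ⇒ 12.
Leveled (M@1, N@1, O@4, P@1, Q@2): h1:6  h2:6  h3:6  h4:6  h5:6  h6:4  h7:4 ⇒ 6.
Reduction 12 − 6 = 6.

6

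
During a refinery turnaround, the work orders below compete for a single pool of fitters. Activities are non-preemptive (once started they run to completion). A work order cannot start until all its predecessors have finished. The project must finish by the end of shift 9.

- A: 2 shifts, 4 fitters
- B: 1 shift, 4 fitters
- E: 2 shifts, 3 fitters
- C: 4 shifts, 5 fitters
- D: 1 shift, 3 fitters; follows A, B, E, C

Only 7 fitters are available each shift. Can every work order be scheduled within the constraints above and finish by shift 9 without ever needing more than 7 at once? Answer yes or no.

Schedule A@1, B@3, E@1, C@4, D@8: s1:7  s2:7  s3:4  s4:5  s5:5  s6:5  s7:5  s8:3  s9:0 — peak 7 ≤ 7.

yes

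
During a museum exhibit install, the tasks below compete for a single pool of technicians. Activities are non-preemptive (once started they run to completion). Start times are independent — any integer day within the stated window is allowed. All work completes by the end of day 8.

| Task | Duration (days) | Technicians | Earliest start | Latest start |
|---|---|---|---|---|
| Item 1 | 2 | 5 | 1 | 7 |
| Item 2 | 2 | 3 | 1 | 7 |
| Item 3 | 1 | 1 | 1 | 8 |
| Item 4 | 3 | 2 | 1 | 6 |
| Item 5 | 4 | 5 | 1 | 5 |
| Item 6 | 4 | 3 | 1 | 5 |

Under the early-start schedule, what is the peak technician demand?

Early-start schedule: Item 1@1, Item 2@1, Item 3@1, Item 4@1, Item 5@1, Item 6@1.
Load per day: day 1: 19, day 2: 18, day 3: 10, day 4: 8, day 5: 0, day 6: 0, day 7: 0, day 8: 0.
Peak is 19.

19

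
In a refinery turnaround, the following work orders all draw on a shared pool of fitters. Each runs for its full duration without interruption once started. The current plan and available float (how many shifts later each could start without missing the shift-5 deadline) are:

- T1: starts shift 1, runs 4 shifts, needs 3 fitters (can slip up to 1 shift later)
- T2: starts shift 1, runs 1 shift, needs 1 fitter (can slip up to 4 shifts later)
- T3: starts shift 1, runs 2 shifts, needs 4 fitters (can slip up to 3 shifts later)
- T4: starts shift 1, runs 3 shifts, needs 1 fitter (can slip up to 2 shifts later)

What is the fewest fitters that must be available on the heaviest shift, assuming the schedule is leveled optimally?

7

Early-start (T1@1, T2@1, T3@1, T4@1) gives peak 9: s1:9  s2:8  s3:4  s4:3  s5:0.
Shift T3→4.
Schedule T1@1, T2@1, T3@4, T4@1: s1:5  s2:4  s3:4  s4:7  s5:4 — peak 7.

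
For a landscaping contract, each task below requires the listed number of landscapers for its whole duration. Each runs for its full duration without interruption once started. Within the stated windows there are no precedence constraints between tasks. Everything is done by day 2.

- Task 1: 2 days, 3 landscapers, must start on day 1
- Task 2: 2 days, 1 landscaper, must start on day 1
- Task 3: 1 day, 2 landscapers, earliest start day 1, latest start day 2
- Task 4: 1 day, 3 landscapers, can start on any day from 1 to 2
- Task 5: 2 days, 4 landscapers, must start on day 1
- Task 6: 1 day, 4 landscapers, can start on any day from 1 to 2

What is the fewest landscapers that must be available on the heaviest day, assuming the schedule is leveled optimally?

Early-start (Task 1@1, Task 2@1, Task 3@1, Task 4@1, Task 5@1, Task 6@1) gives peak 17: d1:17  d2:8.
Shift Task 6→2.
Schedule Task 1@1, Task 2@1, Task 3@1, Task 4@1, Task 5@1, Task 6@2: d1:13  d2:12 — peak 13.
Total landscaper-days = 25 over 2 days ⇒ peak ≥ ⌈25/2⌉ = 13, so 13 is optimal.

13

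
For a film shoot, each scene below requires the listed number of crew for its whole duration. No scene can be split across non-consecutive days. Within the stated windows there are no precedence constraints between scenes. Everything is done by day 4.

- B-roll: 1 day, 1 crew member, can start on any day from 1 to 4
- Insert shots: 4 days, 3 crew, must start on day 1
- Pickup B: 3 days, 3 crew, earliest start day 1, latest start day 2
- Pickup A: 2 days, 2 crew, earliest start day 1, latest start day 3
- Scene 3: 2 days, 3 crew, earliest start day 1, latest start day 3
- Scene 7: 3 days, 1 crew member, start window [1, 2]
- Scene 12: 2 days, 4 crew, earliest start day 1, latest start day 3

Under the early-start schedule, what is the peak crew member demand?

Early-start schedule: B-roll@1, Insert shots@1, Pickup B@1, Pickup A@1, Scene 3@1, Scene 7@1, Scene 12@1.
Load per day: day 1: 17, day 2: 16, day 3: 7, day 4: 3.
Peak is 17.

17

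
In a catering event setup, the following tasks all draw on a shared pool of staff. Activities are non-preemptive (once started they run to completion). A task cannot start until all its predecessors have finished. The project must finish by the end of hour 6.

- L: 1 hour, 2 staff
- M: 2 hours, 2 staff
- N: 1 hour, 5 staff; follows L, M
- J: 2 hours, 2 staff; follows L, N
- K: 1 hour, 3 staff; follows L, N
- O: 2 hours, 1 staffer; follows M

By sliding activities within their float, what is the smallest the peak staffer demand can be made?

5

Early-start (L@1, M@1, N@3, J@4, K@4, O@3) gives peak 6: h1:4  h2:2  h3:6  h4:6  h5:2  h6:0.
Shift O→5.
Schedule L@1, M@1, N@3, J@4, K@4, O@5: h1:4  h2:2  h3:5  h4:5  h5:3  h6:1 — peak 5.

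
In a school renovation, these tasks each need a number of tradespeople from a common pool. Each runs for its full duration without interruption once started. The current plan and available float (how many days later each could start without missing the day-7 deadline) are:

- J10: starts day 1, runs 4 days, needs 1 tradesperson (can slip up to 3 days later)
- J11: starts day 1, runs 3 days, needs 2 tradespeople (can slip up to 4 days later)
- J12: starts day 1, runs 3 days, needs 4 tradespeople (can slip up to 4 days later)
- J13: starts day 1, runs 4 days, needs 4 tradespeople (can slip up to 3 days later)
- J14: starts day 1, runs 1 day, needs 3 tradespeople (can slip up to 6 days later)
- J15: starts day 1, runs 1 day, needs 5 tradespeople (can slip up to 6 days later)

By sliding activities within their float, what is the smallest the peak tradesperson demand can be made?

8

Early-start (J10@1, J11@1, J12@1, J13@1, J14@1, J15@1) gives peak 19: d1:19  d2:11  d3:11  d4:5  d5:0  d6:0  d7:0.
Shift J12→5, J13→2, J14→4.
Schedule J10@1, J11@1, J12@5, J13@2, J14@4, J15@1: d1:8  d2:7  d3:7  d4:8  d5:8  d6:4  d7:4 — peak 8.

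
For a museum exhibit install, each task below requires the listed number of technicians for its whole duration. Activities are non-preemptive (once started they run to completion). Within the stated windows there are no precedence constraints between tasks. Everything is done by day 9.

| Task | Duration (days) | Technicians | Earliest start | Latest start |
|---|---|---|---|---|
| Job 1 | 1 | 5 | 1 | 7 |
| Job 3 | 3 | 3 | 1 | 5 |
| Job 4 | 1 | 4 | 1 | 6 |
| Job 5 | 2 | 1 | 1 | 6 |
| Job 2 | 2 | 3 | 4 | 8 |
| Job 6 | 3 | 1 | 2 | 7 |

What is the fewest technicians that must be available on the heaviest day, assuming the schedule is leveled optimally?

Early-start (Job 1@1, Job 3@1, Job 4@1, Job 5@1, Job 2@4, Job 6@2) gives peak 13: d1:13  d2:5  d3:4  d4:4  d5:3  d6:0  d7:0  d8:0  d9:0.
Shift Job 3→2, Job 4→5, Job 5→2, Job 2→6.
Schedule Job 1@1, Job 3@2, Job 4@5, Job 5@2, Job 2@6, Job 6@2: d1:5  d2:5  d3:5  d4:4  d5:4  d6:3  d7:3  d8:0  d9:0 — peak 5.

5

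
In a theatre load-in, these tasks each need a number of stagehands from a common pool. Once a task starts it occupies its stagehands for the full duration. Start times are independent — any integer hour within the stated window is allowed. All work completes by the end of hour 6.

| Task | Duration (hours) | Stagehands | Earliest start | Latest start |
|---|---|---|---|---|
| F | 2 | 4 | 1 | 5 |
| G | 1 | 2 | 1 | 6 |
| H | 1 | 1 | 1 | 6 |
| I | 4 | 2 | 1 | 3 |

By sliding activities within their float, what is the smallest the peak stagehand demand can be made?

4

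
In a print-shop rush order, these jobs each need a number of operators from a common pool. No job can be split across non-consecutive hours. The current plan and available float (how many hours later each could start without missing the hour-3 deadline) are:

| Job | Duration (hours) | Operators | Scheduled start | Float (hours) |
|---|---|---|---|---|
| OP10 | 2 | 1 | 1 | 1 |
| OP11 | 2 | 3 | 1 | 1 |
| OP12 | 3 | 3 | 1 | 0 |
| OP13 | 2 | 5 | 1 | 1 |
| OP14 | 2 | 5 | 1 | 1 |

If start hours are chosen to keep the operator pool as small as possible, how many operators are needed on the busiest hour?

Schedule OP10@1, OP11@1, OP12@1, OP13@1, OP14@1: h1:17  h2:17  h3:3 — peak 17.
No arrangement of the 16 feasible schedules does better.

17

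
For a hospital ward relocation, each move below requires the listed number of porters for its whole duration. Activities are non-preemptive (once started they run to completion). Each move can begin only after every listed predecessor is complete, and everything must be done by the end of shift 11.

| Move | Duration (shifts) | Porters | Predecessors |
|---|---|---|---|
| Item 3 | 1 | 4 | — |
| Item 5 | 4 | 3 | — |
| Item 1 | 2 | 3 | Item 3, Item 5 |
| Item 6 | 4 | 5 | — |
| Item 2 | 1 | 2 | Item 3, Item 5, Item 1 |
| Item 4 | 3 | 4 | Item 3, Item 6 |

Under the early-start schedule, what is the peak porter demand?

12

Early-start schedule: Item 3@1, Item 5@1, Item 1@5, Item 6@1, Item 2@7, Item 4@5.
Load per shift: shift 1: 12, shift 2: 8, shift 3: 8, shift 4: 8, shift 5: 7, shift 6: 7, shift 7: 6, shift 8: 0, shift 9: 0, shift 10: 0, shift 11: 0.
Peak is 12.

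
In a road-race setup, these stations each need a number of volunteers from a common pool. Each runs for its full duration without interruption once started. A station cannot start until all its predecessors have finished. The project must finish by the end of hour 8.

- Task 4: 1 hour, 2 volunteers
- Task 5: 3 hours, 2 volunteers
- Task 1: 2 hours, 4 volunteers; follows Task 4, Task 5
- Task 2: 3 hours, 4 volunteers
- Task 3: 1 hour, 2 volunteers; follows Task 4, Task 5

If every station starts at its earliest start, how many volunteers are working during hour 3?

At early start, hour 3 has: Task 5, Task 2.
Demand: 2 + 4 = 6.

6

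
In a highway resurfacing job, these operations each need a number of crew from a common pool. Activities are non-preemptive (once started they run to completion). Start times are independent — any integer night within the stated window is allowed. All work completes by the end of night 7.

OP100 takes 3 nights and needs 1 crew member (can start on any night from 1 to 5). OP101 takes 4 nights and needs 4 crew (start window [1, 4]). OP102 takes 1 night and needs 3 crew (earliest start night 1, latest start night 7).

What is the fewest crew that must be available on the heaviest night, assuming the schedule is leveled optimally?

Early-start (OP100@1, OP101@1, OP102@1) gives peak 8: n1:8  n2:5  n3:5  n4:4  n5:0  n6:0  n7:0.
Shift OP101→4.
Schedule OP100@1, OP101@4, OP102@1: n1:4  n2:1  n3:1  n4:4  n5:4  n6:4  n7:4 — peak 4.
Total crew member-nights = 22 over 7 nights ⇒ peak ≥ ⌈22/7⌉ = 4, so 4 is optimal.

4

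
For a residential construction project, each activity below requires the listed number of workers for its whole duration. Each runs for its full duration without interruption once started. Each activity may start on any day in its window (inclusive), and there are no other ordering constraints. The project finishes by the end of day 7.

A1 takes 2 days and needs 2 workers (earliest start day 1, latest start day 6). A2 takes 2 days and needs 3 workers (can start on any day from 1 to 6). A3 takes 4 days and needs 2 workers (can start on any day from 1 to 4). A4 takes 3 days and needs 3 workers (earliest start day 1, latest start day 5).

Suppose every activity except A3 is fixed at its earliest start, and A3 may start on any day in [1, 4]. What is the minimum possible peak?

A3@1: d1:10  d2:10  d3:5  d4:2  d5:0  d6:0  d7:0 → peak 10
A3@2: d1:8  d2:10  d3:5  d4:2  d5:2  d6:0  d7:0 → peak 10
A3@3: d1:8  d2:8  d3:5  d4:2  d5:2  d6:2  d7:0 → peak 8
A3@4: d1:8  d2:8  d3:3  d4:2  d5:2  d6:2  d7:2 → peak 8
Best is A3@3, peak 8.

8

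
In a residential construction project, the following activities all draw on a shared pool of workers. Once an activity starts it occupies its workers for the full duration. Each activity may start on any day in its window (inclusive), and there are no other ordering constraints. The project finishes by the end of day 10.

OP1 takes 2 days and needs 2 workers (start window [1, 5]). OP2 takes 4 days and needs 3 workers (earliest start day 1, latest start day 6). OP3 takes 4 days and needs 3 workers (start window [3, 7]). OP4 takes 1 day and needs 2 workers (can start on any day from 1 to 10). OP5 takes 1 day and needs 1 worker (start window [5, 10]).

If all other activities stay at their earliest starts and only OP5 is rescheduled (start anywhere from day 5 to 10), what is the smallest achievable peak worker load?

7

OP5@5: d1:7  d2:5  d3:6  d4:6  d5:4  d6:3  d7:0  d8:0  d9:0  d10:0 → peak 7
OP5@6: d1:7  d2:5  d3:6  d4:6  d5:3  d6:4  d7:0  d8:0  d9:0  d10:0 → peak 7
OP5@7: d1:7  d2:5  d3:6  d4:6  d5:3  d6:3  d7:1  d8:0  d9:0  d10:0 → peak 7
OP5@8: d1:7  d2:5  d3:6  d4:6  d5:3  d6:3  d7:0  d8:1  d9:0  d10:0 → peak 7
OP5@9: d1:7  d2:5  d3:6  d4:6  d5:3  d6:3  d7:0  d8:0  d9:1  d10:0 → peak 7
OP5@10: d1:7  d2:5  d3:6  d4:6  d5:3  d6:3  d7:0  d8:0  d9:0  d10:1 → peak 7
Best is OP5@5, peak 7.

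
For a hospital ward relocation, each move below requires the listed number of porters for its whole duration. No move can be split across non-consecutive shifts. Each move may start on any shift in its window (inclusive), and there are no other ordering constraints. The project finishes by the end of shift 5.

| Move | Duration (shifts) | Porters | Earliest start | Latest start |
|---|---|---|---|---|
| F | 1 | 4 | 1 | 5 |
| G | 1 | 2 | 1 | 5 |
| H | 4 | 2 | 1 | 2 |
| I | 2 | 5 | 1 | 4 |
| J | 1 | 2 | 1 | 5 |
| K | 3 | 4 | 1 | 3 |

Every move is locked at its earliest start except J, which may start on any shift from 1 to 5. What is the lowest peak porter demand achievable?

J@1: s1:19  s2:11  s3:6  s4:2  s5:0 → peak 19
J@2: s1:17  s2:13  s3:6  s4:2  s5:0 → peak 17
J@3: s1:17  s2:11  s3:8  s4:2  s5:0 → peak 17
J@4: s1:17  s2:11  s3:6  s4:4  s5:0 → peak 17
J@5: s1:17  s2:11  s3:6  s4:2  s5:2 → peak 17
Best is J@2, peak 17.

17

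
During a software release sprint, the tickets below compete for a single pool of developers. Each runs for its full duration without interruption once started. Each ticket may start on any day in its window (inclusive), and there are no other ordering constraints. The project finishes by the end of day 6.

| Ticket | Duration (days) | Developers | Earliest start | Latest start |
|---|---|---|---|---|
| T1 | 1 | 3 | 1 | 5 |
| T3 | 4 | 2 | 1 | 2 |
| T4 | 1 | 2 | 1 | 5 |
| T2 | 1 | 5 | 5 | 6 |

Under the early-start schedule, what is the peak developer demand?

Early-start schedule: T1@1, T3@1, T4@1, T2@5.
Load per day: day 1: 7, day 2: 2, day 3: 2, day 4: 2, day 5: 5, day 6: 0.
Peak is 7.

7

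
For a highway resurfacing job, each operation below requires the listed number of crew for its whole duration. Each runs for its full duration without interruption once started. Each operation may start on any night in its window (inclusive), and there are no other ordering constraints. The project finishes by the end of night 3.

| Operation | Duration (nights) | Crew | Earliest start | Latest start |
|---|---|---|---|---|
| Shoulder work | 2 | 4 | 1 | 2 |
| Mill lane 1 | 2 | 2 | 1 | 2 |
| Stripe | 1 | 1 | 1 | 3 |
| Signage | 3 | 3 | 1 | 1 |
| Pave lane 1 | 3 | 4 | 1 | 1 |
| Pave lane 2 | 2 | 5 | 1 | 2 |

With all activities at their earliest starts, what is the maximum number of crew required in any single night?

Early-start schedule: Shoulder work@1, Mill lane 1@1, Stripe@1, Signage@1, Pave lane 1@1, Pave lane 2@1.
Load per night: night 1: 19, night 2: 18, night 3: 7.
Peak is 19.

19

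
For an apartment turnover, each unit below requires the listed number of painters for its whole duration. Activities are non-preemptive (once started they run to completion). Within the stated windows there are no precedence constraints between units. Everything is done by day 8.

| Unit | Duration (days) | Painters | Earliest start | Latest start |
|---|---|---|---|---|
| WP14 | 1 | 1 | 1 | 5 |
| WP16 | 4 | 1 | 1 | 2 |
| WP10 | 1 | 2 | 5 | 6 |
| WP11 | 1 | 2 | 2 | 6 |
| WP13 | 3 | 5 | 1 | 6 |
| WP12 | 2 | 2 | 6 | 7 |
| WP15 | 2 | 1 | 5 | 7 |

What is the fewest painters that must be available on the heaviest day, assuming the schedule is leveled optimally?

6

Early-start (WP14@1, WP16@1, WP10@5, WP11@2, WP13@1, WP12@6, WP15@5) gives peak 8: d1:7  d2:8  d3:6  d4:1  d5:3  d6:3  d7:2  d8:0.
Shift WP11→5, WP13→2.
Schedule WP14@1, WP16@1, WP10@5, WP11@5, WP13@2, WP12@6, WP15@5: d1:2  d2:6  d3:6  d4:6  d5:5  d6:3  d7:2  d8:0 — peak 6.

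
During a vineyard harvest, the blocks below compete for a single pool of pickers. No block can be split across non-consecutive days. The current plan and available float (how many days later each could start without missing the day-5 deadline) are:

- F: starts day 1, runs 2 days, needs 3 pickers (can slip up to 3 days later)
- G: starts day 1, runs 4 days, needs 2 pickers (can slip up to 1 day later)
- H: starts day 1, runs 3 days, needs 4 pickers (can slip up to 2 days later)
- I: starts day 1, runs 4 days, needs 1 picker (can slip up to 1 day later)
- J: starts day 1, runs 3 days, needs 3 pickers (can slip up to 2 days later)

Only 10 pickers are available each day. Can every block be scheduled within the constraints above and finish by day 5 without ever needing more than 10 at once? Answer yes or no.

Schedule F@1, G@1, H@1, I@1, J@3: d1:10  d2:10  d3:10  d4:6  d5:3 — peak 10 ≤ 10.

yes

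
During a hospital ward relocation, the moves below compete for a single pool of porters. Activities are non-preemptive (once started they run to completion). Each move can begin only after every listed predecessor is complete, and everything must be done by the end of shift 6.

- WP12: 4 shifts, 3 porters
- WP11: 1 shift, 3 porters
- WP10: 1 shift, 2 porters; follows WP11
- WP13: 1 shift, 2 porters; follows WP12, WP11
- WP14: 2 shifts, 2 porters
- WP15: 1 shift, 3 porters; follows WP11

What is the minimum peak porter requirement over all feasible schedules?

5

Early-start (WP12@1, WP11@1, WP10@2, WP13@5, WP14@1, WP15@2) gives peak 10: s1:8  s2:10  s3:3  s4:3  s5:2  s6:0.
Shift WP12→2, WP13→6, WP14→3, WP15→6.
Schedule WP12@2, WP11@1, WP10@2, WP13@6, WP14@3, WP15@6: s1:3  s2:5  s3:5  s4:5  s5:3  s6:5 — peak 5.
Total porter-shifts = 26 over 6 shifts ⇒ peak ≥ ⌈26/6⌉ = 5, so 5 is optimal.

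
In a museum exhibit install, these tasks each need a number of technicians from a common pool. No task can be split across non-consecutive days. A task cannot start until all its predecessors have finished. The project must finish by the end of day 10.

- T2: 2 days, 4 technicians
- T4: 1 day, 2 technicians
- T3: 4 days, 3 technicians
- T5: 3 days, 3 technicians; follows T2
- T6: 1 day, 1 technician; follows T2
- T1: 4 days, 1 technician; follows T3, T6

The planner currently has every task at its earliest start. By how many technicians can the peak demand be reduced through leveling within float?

5

Early-start peak: d1:9  d2:7  d3:7  d4:6  d5:4  d6:1  d7:1  d8:1  d9:0  d10:0 ⇒ 9.
Leveled (T2@1, T4@7, T3@3, T5@8, T6@3, T1@7): d1:4  d2:4  d3:4  d4:3  d5:3  d6:3  d7:3  d8:4  d9:4  d10:4 ⇒ 4.
Reduction 9 − 4 = 5.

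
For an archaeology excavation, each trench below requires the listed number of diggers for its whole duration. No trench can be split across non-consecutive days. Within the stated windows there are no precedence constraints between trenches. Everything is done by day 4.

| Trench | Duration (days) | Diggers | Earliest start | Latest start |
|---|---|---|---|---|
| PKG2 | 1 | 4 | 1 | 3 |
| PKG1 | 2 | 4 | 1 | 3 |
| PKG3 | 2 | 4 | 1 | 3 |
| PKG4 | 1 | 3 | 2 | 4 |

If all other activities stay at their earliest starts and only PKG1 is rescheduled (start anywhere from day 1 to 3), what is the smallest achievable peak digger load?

8

PKG1@1: d1:12  d2:11  d3:0  d4:0 → peak 12
PKG1@2: d1:8  d2:11  d3:4  d4:0 → peak 11
PKG1@3: d1:8  d2:7  d3:4  d4:4 → peak 8
Best is PKG1@3, peak 8.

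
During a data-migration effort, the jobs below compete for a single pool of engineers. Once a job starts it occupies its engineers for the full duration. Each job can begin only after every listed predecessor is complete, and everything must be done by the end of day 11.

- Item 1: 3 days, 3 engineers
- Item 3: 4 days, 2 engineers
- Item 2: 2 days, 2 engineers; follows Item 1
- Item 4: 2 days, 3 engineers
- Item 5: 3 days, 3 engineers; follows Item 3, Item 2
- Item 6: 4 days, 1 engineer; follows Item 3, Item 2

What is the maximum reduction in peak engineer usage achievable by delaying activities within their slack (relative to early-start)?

Early-start peak: d1:8  d2:8  d3:5  d4:4  d5:2  d6:4  d7:4  d8:4  d9:1  d10:0  d11:0 ⇒ 8.
Leveled (Item 1@1, Item 3@1, Item 2@4, Item 4@5, Item 5@7, Item 6@6): d1:5  d2:5  d3:5  d4:4  d5:5  d6:4  d7:4  d8:4  d9:4  d10:0  d11:0 ⇒ 5.
Reduction 8 − 5 = 3.

3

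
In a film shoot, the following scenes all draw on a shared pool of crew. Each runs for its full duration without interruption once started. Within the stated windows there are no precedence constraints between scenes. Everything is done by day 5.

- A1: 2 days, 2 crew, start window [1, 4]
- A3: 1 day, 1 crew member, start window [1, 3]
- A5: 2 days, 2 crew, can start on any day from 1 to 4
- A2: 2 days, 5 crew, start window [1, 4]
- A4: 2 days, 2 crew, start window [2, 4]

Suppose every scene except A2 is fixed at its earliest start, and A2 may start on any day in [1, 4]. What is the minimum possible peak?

A2@1: d1:10  d2:11  d3:2  d4:0  d5:0 → peak 11
A2@2: d1:5  d2:11  d3:7  d4:0  d5:0 → peak 11
A2@3: d1:5  d2:6  d3:7  d4:5  d5:0 → peak 7
A2@4: d1:5  d2:6  d3:2  d4:5  d5:5 → peak 6
Best is A2@4, peak 6.

6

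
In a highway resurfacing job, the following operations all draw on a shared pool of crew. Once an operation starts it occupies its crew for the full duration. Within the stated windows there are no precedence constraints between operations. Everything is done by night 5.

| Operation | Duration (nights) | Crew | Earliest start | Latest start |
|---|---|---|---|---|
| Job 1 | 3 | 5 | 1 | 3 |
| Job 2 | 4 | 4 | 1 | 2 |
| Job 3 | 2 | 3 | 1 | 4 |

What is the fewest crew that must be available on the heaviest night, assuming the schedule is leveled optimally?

Early-start (Job 1@1, Job 2@1, Job 3@1) gives peak 12: n1:12  n2:12  n3:9  n4:4  n5:0.
Shift Job 3→4.
Schedule Job 1@1, Job 2@1, Job 3@4: n1:9  n2:9  n3:9  n4:7  n5:3 — peak 9.
No arrangement of the 24 feasible schedules does better.

9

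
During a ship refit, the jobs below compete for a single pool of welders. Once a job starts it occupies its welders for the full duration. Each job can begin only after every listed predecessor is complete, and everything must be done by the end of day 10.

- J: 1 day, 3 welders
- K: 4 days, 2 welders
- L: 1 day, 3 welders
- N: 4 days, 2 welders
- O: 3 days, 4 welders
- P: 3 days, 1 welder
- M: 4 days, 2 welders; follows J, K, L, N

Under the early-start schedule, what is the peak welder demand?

Early-start schedule: J@1, K@1, L@1, N@1, O@1, P@1, M@5.
Load per day: day 1: 15, day 2: 9, day 3: 9, day 4: 4, day 5: 2, day 6: 2, day 7: 2, day 8: 2, day 9: 0, day 10: 0.
Peak is 15.

15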